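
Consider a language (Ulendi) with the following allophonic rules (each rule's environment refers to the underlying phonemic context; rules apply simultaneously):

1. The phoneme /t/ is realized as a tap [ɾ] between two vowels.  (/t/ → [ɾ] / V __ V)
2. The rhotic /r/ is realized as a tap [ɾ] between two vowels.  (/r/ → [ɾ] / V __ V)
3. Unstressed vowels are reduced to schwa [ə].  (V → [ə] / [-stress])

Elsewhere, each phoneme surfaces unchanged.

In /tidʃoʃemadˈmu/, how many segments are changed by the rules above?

4

Segments that undergo a rule: /i/ → [ə] (rule 3); /o/ → [ə] (rule 3); /e/ → [ə] (rule 3); /a/ → [ə] (rule 3).
All other segments surface unchanged.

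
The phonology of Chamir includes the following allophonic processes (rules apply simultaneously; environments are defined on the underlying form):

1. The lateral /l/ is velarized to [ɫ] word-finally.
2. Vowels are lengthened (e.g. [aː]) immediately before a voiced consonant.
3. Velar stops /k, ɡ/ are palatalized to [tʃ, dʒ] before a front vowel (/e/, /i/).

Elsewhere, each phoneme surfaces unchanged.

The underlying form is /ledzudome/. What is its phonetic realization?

[leːdzuːdoːme]

/l/ (word-initial) is in the target of rule 1 but the environment (word-finally) is not met → [l].
Rule 2 applies to /e/ (between /l/ and /d/: before a voiced consonant) → [eː].
/d/ — not in any rule's target class → [d].
/z/ (between /d/ and /u/) is unaffected → [z].
/u/ — between /z/ and /d/, before a voiced consonant — surfaces as [uː] (rule 2).
/d/ stays [d].
/o/ — between /d/ and /m/, before a voiced consonant — surfaces as [oː] (rule 2).
/m/ — not in any rule's target class → [m].
/e/ (word-final): rule 2 targets it, but not before a voiced consonant → unchanged [e].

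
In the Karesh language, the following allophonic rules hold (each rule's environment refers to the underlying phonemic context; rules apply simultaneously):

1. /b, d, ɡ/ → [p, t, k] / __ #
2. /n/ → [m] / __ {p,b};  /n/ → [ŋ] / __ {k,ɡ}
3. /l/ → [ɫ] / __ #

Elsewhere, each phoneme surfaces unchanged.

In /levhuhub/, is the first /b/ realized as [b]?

No

/b/ — word-final, word-finally — surfaces as [p] (rule 1).
The actual realization is [p], not [b].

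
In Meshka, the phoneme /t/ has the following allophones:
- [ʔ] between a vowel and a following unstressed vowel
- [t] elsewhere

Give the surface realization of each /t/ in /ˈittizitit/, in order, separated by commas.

[t], [t], [ʔ], [t]

Occurrence 1 (position 2): no conditioning environment matches → elsewhere allophone [t].
Occurrence 2 (position 3): no conditioning environment matches → elsewhere allophone [t].
Occurrence 3 (position 7): between a vowel and a following unstressed vowel → [ʔ].
Occurrence 4 (position 9): no conditioning environment matches → elsewhere allophone [t].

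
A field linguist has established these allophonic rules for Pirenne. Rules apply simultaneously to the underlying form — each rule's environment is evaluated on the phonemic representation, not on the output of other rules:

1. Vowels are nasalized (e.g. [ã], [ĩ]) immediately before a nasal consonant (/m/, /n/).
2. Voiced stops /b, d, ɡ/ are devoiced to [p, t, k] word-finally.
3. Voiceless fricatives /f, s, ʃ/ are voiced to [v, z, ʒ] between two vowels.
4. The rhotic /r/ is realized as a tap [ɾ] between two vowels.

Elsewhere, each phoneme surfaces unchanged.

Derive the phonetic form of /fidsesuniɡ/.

[fidsezũnik]

/f/ (word-initial): rule 3 targets it, but not between two vowels → unchanged [f].
/i/ (between /f/ and /d/) fails the environment for rule 1, so it stays [i].
/d/ — between /i/ and /s/; rule 2 does not apply here → [d].
/s/ (between /d/ and /e/) fails the environment for rule 3, so it stays [s].
/e/ (between /s/ and /s/) fails the environment for rule 1, so it stays [e].
/s/ — between /e/ and /u/, between two vowels — surfaces as [z] (rule 3).
/u/ (between /s/ and /n/) occurs before a nasal consonant → [ũ] by rule 1.
/n/ stays [n].
/i/ (between /n/ and /ɡ/): rule 1 targets it, but not before a nasal consonant → unchanged [i].
Rule 2 applies to /ɡ/ (word-final: word-finally) → [k].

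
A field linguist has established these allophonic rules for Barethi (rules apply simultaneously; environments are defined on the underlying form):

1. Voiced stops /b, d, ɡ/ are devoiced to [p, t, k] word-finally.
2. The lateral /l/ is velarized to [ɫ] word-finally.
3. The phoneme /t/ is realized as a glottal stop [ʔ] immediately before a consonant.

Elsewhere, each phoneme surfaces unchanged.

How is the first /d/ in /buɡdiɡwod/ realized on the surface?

/d/ (between /ɡ/ and /i/) fails the environment for rule 1, so it stays [d].

[d]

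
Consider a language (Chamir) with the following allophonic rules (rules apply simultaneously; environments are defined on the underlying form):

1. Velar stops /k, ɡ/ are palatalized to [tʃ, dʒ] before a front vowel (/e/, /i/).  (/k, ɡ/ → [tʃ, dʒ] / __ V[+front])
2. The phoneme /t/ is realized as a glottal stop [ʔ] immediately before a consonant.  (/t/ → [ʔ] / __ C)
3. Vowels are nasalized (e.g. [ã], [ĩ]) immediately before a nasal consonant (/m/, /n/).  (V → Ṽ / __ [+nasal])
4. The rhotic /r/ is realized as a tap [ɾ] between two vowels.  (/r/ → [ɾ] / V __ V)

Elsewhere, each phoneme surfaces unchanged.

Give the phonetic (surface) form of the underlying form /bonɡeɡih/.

/o/ (between /b/ and /n/) occurs before a nasal consonant → [õ] by rule 3.
/ɡ/ (between /n/ and /e/): before a front vowel, so rule 1 applies → [dʒ].
/e/ (between /ɡ/ and /ɡ/) fails the environment for rule 3, so it stays [e].
/ɡ/ (between /e/ and /i/) occurs before a front vowel → [dʒ] by rule 1.
/i/ (between /ɡ/ and /h/) fails the environment for rule 3, so it stays [i].

[bõndʒedʒih]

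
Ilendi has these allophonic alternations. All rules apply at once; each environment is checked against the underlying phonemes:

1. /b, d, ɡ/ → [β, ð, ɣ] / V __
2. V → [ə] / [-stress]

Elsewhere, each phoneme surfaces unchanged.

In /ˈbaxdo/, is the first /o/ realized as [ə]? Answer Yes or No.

Yes

/o/ — word-final, in an unstressed syllable — surfaces as [ə] (rule 2).
The actual realization is [ə], which matches [ə].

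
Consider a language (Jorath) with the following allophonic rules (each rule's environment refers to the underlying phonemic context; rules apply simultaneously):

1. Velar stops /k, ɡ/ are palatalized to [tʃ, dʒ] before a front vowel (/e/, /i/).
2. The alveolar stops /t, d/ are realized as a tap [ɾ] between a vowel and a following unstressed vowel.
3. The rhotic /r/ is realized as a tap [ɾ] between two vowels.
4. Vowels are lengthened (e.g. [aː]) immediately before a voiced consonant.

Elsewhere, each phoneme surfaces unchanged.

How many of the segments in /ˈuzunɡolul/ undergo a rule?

4

Segments that undergo a rule: /u/ → [uː] (rule 4); /u/ → [uː] (rule 4); /o/ → [oː] (rule 4); /u/ → [uː] (rule 4).
All other segments surface unchanged.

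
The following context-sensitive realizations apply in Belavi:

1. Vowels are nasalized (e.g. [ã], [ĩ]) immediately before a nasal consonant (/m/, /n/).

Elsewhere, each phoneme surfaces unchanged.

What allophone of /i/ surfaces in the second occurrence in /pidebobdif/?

[i]

/i/ (between /d/ and /f/): rule 1 targets it, but not before a nasal consonant → unchanged [i].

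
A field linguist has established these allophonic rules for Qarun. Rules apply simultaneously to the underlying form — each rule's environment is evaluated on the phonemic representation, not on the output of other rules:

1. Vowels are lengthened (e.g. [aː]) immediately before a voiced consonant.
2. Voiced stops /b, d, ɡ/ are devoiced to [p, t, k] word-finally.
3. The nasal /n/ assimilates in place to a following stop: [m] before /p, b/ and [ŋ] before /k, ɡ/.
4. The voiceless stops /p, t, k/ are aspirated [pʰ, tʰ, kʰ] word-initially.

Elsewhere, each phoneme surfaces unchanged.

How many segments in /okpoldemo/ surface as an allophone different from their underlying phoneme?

Segments that undergo a rule: /o/ → [oː] (rule 1); /e/ → [eː] (rule 1).
All other segments surface unchanged.

2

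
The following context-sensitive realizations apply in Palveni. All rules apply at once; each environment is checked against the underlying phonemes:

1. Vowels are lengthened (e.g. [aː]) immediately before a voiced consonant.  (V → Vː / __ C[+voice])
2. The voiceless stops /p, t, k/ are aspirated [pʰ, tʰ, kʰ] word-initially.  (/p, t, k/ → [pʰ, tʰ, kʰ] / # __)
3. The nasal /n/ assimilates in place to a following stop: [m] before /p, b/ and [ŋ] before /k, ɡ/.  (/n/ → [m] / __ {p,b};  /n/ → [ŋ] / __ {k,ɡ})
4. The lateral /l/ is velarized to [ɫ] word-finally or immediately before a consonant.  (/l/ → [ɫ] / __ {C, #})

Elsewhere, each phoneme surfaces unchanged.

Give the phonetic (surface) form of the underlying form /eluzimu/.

/e/ meets the environment for rule 1 (before a voiced consonant) → [eː].
/l/ (between /e/ and /u/): rule 4 targets it, but not word-finally or immediately before a consonant → unchanged [l].
/u/ meets the environment for rule 1 (before a voiced consonant) → [uː].
/z/ (between /u/ and /i/): no rule targets it → [z].
/i/ — between /z/ and /m/, before a voiced consonant — surfaces as [iː] (rule 1).
/m/ (between /i/ and /u/) is unaffected → [m].
/u/ (word-final) is in the target of rule 1 but the environment (before a voiced consonant) is not met → [u].

[eːluːziːmu]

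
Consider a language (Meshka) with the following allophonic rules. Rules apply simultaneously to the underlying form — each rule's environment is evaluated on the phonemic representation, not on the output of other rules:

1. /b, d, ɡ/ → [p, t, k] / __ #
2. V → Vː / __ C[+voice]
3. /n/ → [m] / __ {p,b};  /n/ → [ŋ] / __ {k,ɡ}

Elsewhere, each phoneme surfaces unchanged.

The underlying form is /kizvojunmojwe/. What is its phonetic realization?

/k/ (word-initial) is unaffected → [k].
Rule 2 applies to /i/ (between /k/ and /z/: before a voiced consonant) → [iː].
/z/ (between /i/ and /v/) is unaffected → [z].
/v/ — not in any rule's target class → [v].
/o/ (between /v/ and /j/) occurs before a voiced consonant → [oː] by rule 2.
/j/ (between /o/ and /u/) is unaffected → [j].
/u/ — between /j/ and /n/, before a voiced consonant — surfaces as [uː] (rule 2).
/n/ — between /u/ and /m/; rule 3 does not apply here → [n].
/m/ — not in any rule's target class → [m].
/o/ (between /m/ and /j/): before a voiced consonant, so rule 2 applies → [oː].
/j/ stays [j].
/w/ (between /j/ and /e/): no rule targets it → [w].
/e/ (word-final): rule 2 targets it, but not before a voiced consonant → unchanged [e].

[kiːzvoːjuːnmoːjwe]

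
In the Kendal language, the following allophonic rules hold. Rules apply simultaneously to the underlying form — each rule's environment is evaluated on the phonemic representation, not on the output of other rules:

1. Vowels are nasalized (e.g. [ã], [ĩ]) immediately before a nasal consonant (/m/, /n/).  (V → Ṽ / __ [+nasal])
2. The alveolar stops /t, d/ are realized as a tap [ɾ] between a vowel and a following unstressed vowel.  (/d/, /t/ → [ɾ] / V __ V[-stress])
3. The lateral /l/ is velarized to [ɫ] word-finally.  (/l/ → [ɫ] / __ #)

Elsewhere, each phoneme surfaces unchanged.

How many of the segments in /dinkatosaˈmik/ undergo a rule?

3

Segments that undergo a rule: /i/ → [ĩ] (rule 1); /t/ → [ɾ] (rule 2); /a/ → [ã] (rule 1).
All other segments surface unchanged.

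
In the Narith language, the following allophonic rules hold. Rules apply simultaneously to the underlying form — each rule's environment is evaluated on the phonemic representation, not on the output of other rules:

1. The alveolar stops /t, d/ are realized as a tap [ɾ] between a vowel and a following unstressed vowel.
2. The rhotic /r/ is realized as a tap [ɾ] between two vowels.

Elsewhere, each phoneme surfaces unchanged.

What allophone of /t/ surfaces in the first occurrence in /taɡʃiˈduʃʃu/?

[t]

/t/ (word-initial) fails the environment for rule 1, so it stays [t].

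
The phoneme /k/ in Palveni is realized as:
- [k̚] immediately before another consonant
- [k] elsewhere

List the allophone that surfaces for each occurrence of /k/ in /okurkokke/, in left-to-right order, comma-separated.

Occurrence 1 (position 2): no conditioning environment matches → elsewhere allophone [k].
Occurrence 2 (position 5): no conditioning environment matches → elsewhere allophone [k].
Occurrence 3 (position 7): immediately before another consonant → [k̚].
Occurrence 4 (position 8): no conditioning environment matches → elsewhere allophone [k].

[k], [k], [k̚], [k]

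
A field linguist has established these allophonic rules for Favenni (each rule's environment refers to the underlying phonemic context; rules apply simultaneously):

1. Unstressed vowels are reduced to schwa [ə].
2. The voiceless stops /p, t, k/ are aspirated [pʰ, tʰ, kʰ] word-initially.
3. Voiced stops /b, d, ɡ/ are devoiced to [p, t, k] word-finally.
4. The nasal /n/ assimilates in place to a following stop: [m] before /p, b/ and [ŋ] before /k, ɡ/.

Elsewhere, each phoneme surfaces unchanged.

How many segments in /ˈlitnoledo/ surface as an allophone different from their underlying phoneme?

3

Segments that undergo a rule: /o/ → [ə] (rule 1); /e/ → [ə] (rule 1); /o/ → [ə] (rule 1).
All other segments surface unchanged.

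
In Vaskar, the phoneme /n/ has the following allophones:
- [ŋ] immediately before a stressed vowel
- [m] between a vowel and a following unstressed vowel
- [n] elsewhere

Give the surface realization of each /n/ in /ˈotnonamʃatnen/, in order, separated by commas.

Occurrence 1 (position 3): no conditioning environment matches → elsewhere allophone [n].
Occurrence 2 (position 5): between a vowel and a following unstressed vowel → [m].
Occurrence 3 (position 11): no conditioning environment matches → elsewhere allophone [n].
Occurrence 4 (position 13): no conditioning environment matches → elsewhere allophone [n].

[n], [m], [n], [n]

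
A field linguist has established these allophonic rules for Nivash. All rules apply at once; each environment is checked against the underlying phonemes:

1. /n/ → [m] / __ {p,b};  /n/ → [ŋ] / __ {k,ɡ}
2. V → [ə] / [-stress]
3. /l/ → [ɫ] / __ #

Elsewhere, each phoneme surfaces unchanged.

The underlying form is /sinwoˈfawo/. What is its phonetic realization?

[sənwəˈfawə]

/s/ stays [s].
/i/ (between /s/ and /n/) occurs in an unstressed syllable → [ə] by rule 2.
/n/ — between /i/ and /w/; rule 1 does not apply here → [n].
/w/ — not in any rule's target class → [w].
/o/ (between /w/ and /f/): in an unstressed syllable, so rule 2 applies → [ə].
/f/ stays [f].
/a/ (between /f/ and /w/) fails the environment for rule 2, so it stays [a].
/w/ (between /a/ and /o/) is unaffected → [w].
Rule 2 applies to /o/ (word-final: in an unstressed syllable) → [ə].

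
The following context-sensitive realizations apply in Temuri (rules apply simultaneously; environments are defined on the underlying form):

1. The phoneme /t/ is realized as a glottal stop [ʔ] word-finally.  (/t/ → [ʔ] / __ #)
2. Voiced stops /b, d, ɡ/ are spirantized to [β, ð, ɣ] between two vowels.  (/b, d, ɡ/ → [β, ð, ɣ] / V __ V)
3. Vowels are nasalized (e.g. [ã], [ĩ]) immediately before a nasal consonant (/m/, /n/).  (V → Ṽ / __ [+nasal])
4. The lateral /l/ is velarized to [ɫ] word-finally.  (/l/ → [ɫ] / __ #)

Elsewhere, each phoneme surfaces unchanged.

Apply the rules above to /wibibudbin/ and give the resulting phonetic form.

/w/ (word-initial) is unaffected → [w].
/i/ — between /w/ and /b/; rule 3 does not apply here → [i].
/b/ — between /i/ and /i/, between two vowels — surfaces as [β] (rule 2).
/i/ — between /b/ and /b/; rule 3 does not apply here → [i].
/b/ (between /i/ and /u/) occurs between two vowels → [β] by rule 2.
/u/ (between /b/ and /d/): rule 3 targets it, but not before a nasal consonant → unchanged [u].
/d/ (between /u/ and /b/): rule 2 targets it, but not between two vowels → unchanged [d].
/b/ (between /d/ and /i/) fails the environment for rule 2, so it stays [b].
/i/ (between /b/ and /n/) occurs before a nasal consonant → [ĩ] by rule 3.
/n/ — not in any rule's target class → [n].

[wiβiβudbĩn]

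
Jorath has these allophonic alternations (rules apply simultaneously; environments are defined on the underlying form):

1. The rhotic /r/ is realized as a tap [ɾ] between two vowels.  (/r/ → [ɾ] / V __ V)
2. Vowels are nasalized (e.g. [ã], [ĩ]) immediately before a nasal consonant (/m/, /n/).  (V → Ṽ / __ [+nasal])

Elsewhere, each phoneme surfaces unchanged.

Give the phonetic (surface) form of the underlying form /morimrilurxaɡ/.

/m/ stays [m].
/o/ — between /m/ and /r/; rule 2 does not apply here → [o].
/r/ (between /o/ and /i/): between two vowels, so rule 1 applies → [ɾ].
/i/ — between /r/ and /m/, before a nasal consonant — surfaces as [ĩ] (rule 2).
/m/ stays [m].
/r/ (between /m/ and /i/): rule 1 targets it, but not between two vowels → unchanged [r].
/i/ (between /r/ and /l/) is in the target of rule 2 but the environment (before a nasal consonant) is not met → [i].
/l/ (between /i/ and /u/): no rule targets it → [l].
/u/ (between /l/ and /r/) fails the environment for rule 2, so it stays [u].
/r/ (between /u/ and /x/) fails the environment for rule 1, so it stays [r].
/x/ stays [x].
/a/ (between /x/ and /ɡ/): rule 2 targets it, but not before a nasal consonant → unchanged [a].
/ɡ/ stays [ɡ].

[moɾĩmrilurxaɡ]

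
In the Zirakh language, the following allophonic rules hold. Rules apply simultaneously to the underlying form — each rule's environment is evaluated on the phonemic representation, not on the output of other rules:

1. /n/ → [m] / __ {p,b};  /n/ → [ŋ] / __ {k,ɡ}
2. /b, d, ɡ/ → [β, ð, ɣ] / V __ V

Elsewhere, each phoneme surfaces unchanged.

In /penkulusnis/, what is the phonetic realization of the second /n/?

/n/ (between /s/ and /i/) is in the target of rule 1 but the environment (before a labial or velar stop) is not met → [n].

[n]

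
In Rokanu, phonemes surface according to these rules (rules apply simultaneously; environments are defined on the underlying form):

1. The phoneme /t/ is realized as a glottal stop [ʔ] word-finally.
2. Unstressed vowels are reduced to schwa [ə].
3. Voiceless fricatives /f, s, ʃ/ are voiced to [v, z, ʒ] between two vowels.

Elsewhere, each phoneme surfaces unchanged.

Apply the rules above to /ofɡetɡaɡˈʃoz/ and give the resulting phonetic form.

[əfɡətɡəɡˈʃoz]

/o/ (word-initial) occurs in an unstressed syllable → [ə] by rule 2.
/f/ (between /o/ and /ɡ/) fails the environment for rule 3, so it stays [f].
/ɡ/ stays [ɡ].
Rule 2 applies to /e/ (between /ɡ/ and /t/: in an unstressed syllable) → [ə].
/t/ (between /e/ and /ɡ/) fails the environment for rule 1, so it stays [t].
/ɡ/ — not in any rule's target class → [ɡ].
/a/ (between /ɡ/ and /ɡ/) occurs in an unstressed syllable → [ə] by rule 2.
/ɡ/ (between /a/ and /ʃ/): no rule targets it → [ɡ].
/ʃ/ (between /ɡ/ and /o/) fails the environment for rule 3, so it stays [ʃ].
/o/ (between /ʃ/ and /z/) is in the target of rule 2 but the environment (in an unstressed syllable) is not met → [o].
/z/ (word-final): no rule targets it → [z].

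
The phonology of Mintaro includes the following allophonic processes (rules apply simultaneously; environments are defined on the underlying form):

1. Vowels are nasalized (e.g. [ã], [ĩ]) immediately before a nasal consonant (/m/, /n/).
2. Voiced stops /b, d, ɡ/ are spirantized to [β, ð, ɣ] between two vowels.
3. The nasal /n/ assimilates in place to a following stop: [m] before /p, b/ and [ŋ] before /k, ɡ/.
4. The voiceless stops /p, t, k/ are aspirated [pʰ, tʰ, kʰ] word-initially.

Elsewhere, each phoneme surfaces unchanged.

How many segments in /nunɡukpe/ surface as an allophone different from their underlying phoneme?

2

Segments that undergo a rule: /u/ → [ũ] (rule 1); /n/ → [ŋ] (rule 3).
All other segments surface unchanged.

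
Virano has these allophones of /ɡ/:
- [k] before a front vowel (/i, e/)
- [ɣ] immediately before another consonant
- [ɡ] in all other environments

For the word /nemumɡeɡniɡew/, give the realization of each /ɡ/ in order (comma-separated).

Occurrence 1 (position 6): before a front vowel (/i, e/) → [k].
Occurrence 2 (position 8): immediately before another consonant → [ɣ].
Occurrence 3 (position 11): before a front vowel (/i, e/) → [k].

[k], [ɣ], [k]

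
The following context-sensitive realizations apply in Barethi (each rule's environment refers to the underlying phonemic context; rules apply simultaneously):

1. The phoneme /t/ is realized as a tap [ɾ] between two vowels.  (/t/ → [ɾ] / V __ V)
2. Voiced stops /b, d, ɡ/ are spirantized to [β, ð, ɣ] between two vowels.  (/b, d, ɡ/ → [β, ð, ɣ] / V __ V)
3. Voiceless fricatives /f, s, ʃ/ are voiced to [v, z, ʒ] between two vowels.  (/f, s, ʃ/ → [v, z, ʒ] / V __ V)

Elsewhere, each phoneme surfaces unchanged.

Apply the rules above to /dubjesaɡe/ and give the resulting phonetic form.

/d/ (word-initial) is in the target of rule 2 but the environment (between two vowels) is not met → [d].
/u/ (between /d/ and /b/) is unaffected → [u].
/b/ — between /u/ and /j/; rule 2 does not apply here → [b].
/j/ — not in any rule's target class → [j].
/e/ (between /j/ and /s/): no rule targets it → [e].
/s/ (between /e/ and /a/): between two vowels, so rule 3 applies → [z].
/a/ (between /s/ and /ɡ/) is unaffected → [a].
/ɡ/ — between /a/ and /e/, between two vowels — surfaces as [ɣ] (rule 2).
/e/ — not in any rule's target class → [e].

[dubjezaɣe]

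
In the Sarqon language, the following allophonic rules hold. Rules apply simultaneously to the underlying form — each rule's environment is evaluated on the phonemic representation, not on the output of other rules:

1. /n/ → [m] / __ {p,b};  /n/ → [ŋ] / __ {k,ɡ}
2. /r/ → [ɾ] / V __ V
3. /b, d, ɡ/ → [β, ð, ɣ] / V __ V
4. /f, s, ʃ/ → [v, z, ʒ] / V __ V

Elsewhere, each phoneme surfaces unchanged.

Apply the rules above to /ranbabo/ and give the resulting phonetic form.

/r/ (word-initial) fails the environment for rule 2, so it stays [r].
/a/ stays [a].
/n/ — between /a/ and /b/, before a labial or velar stop — surfaces as [m] (rule 1).
/b/ — between /n/ and /a/; rule 3 does not apply here → [b].
/a/ — not in any rule's target class → [a].
/b/ — between /a/ and /o/, between two vowels — surfaces as [β] (rule 3).
/o/ — not in any rule's target class → [o].

[rambaβo]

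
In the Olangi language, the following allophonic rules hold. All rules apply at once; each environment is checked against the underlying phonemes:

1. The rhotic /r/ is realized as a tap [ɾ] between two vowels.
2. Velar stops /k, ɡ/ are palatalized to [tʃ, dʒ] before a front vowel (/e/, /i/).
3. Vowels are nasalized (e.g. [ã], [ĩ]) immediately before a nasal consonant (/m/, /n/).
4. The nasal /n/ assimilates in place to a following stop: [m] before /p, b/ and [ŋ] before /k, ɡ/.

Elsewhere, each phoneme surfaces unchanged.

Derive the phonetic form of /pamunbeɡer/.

/p/ — not in any rule's target class → [p].
/a/ meets the environment for rule 3 (before a nasal consonant) → [ã].
/m/ (between /a/ and /u/): no rule targets it → [m].
/u/ (between /m/ and /n/) occurs before a nasal consonant → [ũ] by rule 3.
/n/ meets the environment for rule 4 (before a labial or velar stop) → [m].
/b/ — not in any rule's target class → [b].
/e/ (between /b/ and /ɡ/) is in the target of rule 3 but the environment (before a nasal consonant) is not met → [e].
/ɡ/ (between /e/ and /e/) occurs before a front vowel → [dʒ] by rule 2.
/e/ (between /ɡ/ and /r/) is in the target of rule 3 but the environment (before a nasal consonant) is not met → [e].
/r/ — word-final; rule 1 does not apply here → [r].

[pãmũmbedʒer]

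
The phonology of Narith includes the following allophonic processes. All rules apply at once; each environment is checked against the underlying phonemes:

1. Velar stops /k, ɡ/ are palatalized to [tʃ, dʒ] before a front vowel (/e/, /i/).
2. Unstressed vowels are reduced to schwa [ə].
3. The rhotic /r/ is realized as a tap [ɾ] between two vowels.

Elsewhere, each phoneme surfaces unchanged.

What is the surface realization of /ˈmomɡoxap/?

[ˈmomɡəxəp]

/m/ (word-initial) is unaffected → [m].
/o/ (between /m/ and /m/) is in the target of rule 2 but the environment (in an unstressed syllable) is not met → [o].
/m/ (between /o/ and /ɡ/) is unaffected → [m].
/ɡ/ — between /m/ and /o/; rule 1 does not apply here → [ɡ].
/o/ (between /ɡ/ and /x/) occurs in an unstressed syllable → [ə] by rule 2.
/x/ — not in any rule's target class → [x].
/a/ meets the environment for rule 2 (in an unstressed syllable) → [ə].
/p/ (word-final): no rule targets it → [p].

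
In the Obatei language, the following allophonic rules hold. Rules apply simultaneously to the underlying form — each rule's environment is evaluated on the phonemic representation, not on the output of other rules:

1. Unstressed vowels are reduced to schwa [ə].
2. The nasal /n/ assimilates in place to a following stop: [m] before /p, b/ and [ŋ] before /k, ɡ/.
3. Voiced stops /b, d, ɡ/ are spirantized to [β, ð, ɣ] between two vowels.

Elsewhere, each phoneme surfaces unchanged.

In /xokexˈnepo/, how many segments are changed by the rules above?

Segments that undergo a rule: /o/ → [ə] (rule 1); /e/ → [ə] (rule 1); /o/ → [ə] (rule 1).
All other segments surface unchanged.

3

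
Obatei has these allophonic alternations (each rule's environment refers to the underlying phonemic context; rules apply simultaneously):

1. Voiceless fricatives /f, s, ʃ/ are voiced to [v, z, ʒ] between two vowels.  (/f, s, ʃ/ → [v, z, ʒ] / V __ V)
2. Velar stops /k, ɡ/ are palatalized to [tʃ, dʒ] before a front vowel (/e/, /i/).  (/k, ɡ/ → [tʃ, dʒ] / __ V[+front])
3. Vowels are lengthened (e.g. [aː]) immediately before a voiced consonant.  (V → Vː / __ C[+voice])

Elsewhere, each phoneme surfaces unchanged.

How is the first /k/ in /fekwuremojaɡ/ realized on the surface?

[k]

/k/ (between /e/ and /w/): rule 2 targets it, but not before a front vowel → unchanged [k].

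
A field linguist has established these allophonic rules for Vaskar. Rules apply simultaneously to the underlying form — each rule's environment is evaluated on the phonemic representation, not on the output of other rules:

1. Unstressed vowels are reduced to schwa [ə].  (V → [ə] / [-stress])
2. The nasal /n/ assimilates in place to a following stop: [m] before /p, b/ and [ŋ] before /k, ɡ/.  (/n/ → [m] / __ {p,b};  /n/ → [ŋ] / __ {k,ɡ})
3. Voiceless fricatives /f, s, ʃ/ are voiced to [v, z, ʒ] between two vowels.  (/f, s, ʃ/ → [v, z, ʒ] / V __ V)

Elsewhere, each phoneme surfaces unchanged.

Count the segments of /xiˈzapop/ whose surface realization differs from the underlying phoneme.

2

Segments that undergo a rule: /i/ → [ə] (rule 1); /o/ → [ə] (rule 1).
All other segments surface unchanged.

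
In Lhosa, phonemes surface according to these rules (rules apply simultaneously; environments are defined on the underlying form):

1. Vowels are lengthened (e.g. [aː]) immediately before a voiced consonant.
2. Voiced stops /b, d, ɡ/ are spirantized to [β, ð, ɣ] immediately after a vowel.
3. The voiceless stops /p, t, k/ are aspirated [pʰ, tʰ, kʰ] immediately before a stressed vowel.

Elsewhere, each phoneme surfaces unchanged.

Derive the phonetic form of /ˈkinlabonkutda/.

[ˈkʰiːnlaːβoːnkutda]

/k/ (word-initial) occurs immediately before a stressed vowel → [kʰ] by rule 3.
Rule 1 applies to /i/ (between /k/ and /n/: before a voiced consonant) → [iː].
/n/ — not in any rule's target class → [n].
/l/ (between /n/ and /a/) is unaffected → [l].
Rule 1 applies to /a/ (between /l/ and /b/: before a voiced consonant) → [aː].
/b/ (between /a/ and /o/): immediately after a vowel, so rule 2 applies → [β].
Rule 1 applies to /o/ (between /b/ and /n/: before a voiced consonant) → [oː].
/n/ — not in any rule's target class → [n].
/k/ (between /n/ and /u/) is in the target of rule 3 but the environment (immediately before a stressed vowel) is not met → [k].
/u/ (between /k/ and /t/): rule 1 targets it, but not before a voiced consonant → unchanged [u].
/t/ (between /u/ and /d/) is in the target of rule 3 but the environment (immediately before a stressed vowel) is not met → [t].
/d/ (between /t/ and /a/) fails the environment for rule 2, so it stays [d].
/a/ (word-final) fails the environment for rule 1, so it stays [a].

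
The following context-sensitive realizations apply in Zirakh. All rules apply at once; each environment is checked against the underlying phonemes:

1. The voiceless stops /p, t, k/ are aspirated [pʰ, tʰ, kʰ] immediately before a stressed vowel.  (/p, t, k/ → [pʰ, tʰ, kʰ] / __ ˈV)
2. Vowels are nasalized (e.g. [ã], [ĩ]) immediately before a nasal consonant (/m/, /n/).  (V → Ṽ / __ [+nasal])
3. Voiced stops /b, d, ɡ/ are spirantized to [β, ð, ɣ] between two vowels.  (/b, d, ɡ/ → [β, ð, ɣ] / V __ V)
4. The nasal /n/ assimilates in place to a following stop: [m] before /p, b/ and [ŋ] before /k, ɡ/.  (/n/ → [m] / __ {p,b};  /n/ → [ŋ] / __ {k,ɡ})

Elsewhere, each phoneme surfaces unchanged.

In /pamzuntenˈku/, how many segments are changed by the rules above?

Segments that undergo a rule: /a/ → [ã] (rule 2); /u/ → [ũ] (rule 2); /e/ → [ẽ] (rule 2); /n/ → [ŋ] (rule 4); /k/ → [kʰ] (rule 1).
All other segments surface unchanged.

5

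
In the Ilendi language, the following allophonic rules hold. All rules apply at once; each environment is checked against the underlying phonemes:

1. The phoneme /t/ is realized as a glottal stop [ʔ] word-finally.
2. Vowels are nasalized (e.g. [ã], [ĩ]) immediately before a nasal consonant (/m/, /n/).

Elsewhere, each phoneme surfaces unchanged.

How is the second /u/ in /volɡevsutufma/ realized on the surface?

/u/ (between /t/ and /f/): rule 2 targets it, but not before a nasal consonant → unchanged [u].

[u]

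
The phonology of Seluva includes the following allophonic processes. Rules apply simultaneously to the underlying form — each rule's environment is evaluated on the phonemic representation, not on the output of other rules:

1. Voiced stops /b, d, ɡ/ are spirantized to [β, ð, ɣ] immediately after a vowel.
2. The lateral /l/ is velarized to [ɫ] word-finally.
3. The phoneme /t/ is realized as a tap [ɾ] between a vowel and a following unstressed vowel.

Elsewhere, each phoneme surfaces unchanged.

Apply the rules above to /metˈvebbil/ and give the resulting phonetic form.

/t/ (between /e/ and /v/) is in the target of rule 3 but the environment (between a vowel and a following unstressed vowel) is not met → [t].
/b/ (between /e/ and /b/): immediately after a vowel, so rule 1 applies → [β].
/b/ — between /b/ and /i/; rule 1 does not apply here → [b].
/l/ — word-final, word-finally — surfaces as [ɫ] (rule 2).

[metˈveβbiɫ]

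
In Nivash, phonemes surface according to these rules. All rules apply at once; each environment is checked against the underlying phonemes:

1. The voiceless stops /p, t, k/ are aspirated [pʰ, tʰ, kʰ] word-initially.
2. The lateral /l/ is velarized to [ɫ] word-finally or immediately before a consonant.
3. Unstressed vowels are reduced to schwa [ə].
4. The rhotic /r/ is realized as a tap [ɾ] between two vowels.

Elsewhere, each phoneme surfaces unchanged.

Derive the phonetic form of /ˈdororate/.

/o/ — between /d/ and /r/; rule 3 does not apply here → [o].
/r/ — between /o/ and /o/, between two vowels — surfaces as [ɾ] (rule 4).
/o/ (between /r/ and /r/): in an unstressed syllable, so rule 3 applies → [ə].
Rule 4 applies to /r/ (between /o/ and /a/: between two vowels) → [ɾ].
/a/ (between /r/ and /t/): in an unstressed syllable, so rule 3 applies → [ə].
/t/ (between /a/ and /e/) is in the target of rule 1 but the environment (word-initially) is not met → [t].
/e/ meets the environment for rule 3 (in an unstressed syllable) → [ə].

[ˈdoɾəɾətə]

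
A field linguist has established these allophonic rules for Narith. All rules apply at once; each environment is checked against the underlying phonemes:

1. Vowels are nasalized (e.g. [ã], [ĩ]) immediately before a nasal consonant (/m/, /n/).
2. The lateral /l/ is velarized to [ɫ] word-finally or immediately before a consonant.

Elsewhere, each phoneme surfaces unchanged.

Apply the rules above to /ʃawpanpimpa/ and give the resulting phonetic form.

[ʃawpãnpĩmpa]

/ʃ/ (word-initial): no rule targets it → [ʃ].
/a/ (between /ʃ/ and /w/) is in the target of rule 1 but the environment (before a nasal consonant) is not met → [a].
/w/ stays [w].
/p/ (between /w/ and /a/) is unaffected → [p].
/a/ — between /p/ and /n/, before a nasal consonant — surfaces as [ã] (rule 1).
/n/ stays [n].
/p/ (between /n/ and /i/) is unaffected → [p].
Rule 1 applies to /i/ (between /p/ and /m/: before a nasal consonant) → [ĩ].
/m/ (between /i/ and /p/): no rule targets it → [m].
/p/ stays [p].
/a/ (word-final) is in the target of rule 1 but the environment (before a nasal consonant) is not met → [a].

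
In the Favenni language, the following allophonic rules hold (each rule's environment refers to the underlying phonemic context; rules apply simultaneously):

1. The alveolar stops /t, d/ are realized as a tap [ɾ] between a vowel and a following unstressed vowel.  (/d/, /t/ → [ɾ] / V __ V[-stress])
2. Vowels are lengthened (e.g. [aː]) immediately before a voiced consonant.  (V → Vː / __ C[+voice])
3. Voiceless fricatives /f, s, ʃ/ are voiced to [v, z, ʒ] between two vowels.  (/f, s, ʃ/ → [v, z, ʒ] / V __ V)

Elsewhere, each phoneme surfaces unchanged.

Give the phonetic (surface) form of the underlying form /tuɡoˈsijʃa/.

/t/ (word-initial) is in the target of rule 1 but the environment (between a vowel and a following unstressed vowel) is not met → [t].
/u/ meets the environment for rule 2 (before a voiced consonant) → [uː].
/ɡ/ stays [ɡ].
/o/ (between /ɡ/ and /s/): rule 2 targets it, but not before a voiced consonant → unchanged [o].
/s/ — between /o/ and /i/, between two vowels — surfaces as [z] (rule 3).
/i/ (between /s/ and /j/) occurs before a voiced consonant → [iː] by rule 2.
/j/ (between /i/ and /ʃ/): no rule targets it → [j].
/ʃ/ (between /j/ and /a/) fails the environment for rule 3, so it stays [ʃ].
/a/ (word-final) fails the environment for rule 2, so it stays [a].

[tuːɡoˈziːjʃa]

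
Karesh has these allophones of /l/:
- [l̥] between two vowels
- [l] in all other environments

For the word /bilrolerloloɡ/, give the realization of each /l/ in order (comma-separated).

[l], [l̥], [l], [l̥]

Occurrence 1 (position 3): no conditioning environment matches → elsewhere allophone [l].
Occurrence 2 (position 6): between two vowels → [l̥].
Occurrence 3 (position 9): no conditioning environment matches → elsewhere allophone [l].
Occurrence 4 (position 11): between two vowels → [l̥].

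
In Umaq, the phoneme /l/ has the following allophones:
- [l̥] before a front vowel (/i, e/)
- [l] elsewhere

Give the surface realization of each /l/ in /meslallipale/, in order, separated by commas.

[l], [l], [l̥], [l̥]

Occurrence 1 (position 4): no conditioning environment matches → elsewhere allophone [l].
Occurrence 2 (position 6): no conditioning environment matches → elsewhere allophone [l].
Occurrence 3 (position 7): before a front vowel (/i, e/) → [l̥].
Occurrence 4 (position 11): before a front vowel (/i, e/) → [l̥].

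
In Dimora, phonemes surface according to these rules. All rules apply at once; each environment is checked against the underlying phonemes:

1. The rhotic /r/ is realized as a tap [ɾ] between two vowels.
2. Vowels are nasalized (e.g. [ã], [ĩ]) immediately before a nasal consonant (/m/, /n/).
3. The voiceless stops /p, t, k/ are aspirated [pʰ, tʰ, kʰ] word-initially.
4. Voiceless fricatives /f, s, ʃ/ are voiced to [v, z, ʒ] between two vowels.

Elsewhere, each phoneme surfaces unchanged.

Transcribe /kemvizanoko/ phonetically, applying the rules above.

[kʰẽmvizãnoko]

Rule 3 applies to /k/ (word-initial: word-initially) → [kʰ].
/e/ (between /k/ and /m/): before a nasal consonant, so rule 2 applies → [ẽ].
/i/ (between /v/ and /z/): rule 2 targets it, but not before a nasal consonant → unchanged [i].
/a/ — between /z/ and /n/, before a nasal consonant — surfaces as [ã] (rule 2).
/o/ (between /n/ and /k/): rule 2 targets it, but not before a nasal consonant → unchanged [o].
/k/ (between /o/ and /o/) is in the target of rule 3 but the environment (word-initially) is not met → [k].
/o/ (word-final) fails the environment for rule 2, so it stays [o].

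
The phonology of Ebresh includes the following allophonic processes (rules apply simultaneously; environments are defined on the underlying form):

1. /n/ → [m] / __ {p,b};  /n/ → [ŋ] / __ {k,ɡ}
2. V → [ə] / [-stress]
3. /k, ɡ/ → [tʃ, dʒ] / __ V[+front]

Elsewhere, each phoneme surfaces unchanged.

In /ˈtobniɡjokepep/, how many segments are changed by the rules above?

5

Segments that undergo a rule: /i/ → [ə] (rule 2); /o/ → [ə] (rule 2); /k/ → [tʃ] (rule 3); /e/ → [ə] (rule 2); /e/ → [ə] (rule 2).
All other segments surface unchanged.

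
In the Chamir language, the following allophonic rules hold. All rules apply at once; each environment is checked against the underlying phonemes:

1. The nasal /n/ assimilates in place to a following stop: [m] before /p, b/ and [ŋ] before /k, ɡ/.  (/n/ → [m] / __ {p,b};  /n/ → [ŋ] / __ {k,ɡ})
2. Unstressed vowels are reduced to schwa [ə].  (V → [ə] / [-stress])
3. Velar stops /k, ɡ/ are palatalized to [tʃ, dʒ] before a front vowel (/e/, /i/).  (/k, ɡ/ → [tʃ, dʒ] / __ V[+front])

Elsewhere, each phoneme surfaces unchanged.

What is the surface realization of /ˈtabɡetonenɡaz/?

/t/ (word-initial) is unaffected → [t].
/a/ (between /t/ and /b/) is in the target of rule 2 but the environment (in an unstressed syllable) is not met → [a].
/b/ stays [b].
/ɡ/ (between /b/ and /e/): before a front vowel, so rule 3 applies → [dʒ].
/e/ — between /ɡ/ and /t/, in an unstressed syllable — surfaces as [ə] (rule 2).
/t/ (between /e/ and /o/) is unaffected → [t].
Rule 2 applies to /o/ (between /t/ and /n/: in an unstressed syllable) → [ə].
/n/ — between /o/ and /e/; rule 1 does not apply here → [n].
/e/ — between /n/ and /n/, in an unstressed syllable — surfaces as [ə] (rule 2).
/n/ meets the environment for rule 1 (before a labial or velar stop) → [ŋ].
/ɡ/ — between /n/ and /a/; rule 3 does not apply here → [ɡ].
/a/ (between /ɡ/ and /z/) occurs in an unstressed syllable → [ə] by rule 2.
/z/ stays [z].

[ˈtabdʒətənəŋɡəz]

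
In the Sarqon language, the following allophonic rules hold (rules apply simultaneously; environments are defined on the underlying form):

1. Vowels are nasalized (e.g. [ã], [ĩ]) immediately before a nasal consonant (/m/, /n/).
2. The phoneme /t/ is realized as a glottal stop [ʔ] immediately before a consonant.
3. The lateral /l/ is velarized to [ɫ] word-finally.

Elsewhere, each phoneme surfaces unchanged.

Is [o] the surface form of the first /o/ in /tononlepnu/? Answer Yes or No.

No

Rule 1 applies to /o/ (between /t/ and /n/: before a nasal consonant) → [õ].
The actual realization is [õ], not [o].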